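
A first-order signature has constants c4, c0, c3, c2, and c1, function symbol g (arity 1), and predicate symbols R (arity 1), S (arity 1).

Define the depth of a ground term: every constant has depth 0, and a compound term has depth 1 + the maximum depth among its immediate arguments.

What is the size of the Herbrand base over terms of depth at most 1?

First count ground terms of depth ≤ 1.
Let N_k = |{terms of depth ≤ k}|. Then N_0 = 5 and N_k = 5 + N_{k-1} for k ≥ 1 (one summand per function symbol, arity giving the exponent).
N_0 = 5
N_1 = 5 + 5 = 10
So |H| = 10.
A ground atom is a predicate applied to a tuple of terms from H, so the count is the sum over predicates of |H|^arity:
  R: 10;  S: 10
Total ground atoms: 10 + 10 = 20.

20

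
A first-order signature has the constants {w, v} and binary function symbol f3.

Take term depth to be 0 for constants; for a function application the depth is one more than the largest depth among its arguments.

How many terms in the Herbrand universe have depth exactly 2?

Let N_k count ground terms of depth at most k. Each non-constant term of depth ≤ k is some function symbol applied to depth-≤(k−1) arguments, giving N_k = 2 + N_{k-1}^2.
N_0 = 2
N_1 = 2 + 2^2 = 6
N_2 = 2 + 6^2 = 38
Terms of depth exactly 2: N_2 − N_1 = 38 − 6 = 32.

32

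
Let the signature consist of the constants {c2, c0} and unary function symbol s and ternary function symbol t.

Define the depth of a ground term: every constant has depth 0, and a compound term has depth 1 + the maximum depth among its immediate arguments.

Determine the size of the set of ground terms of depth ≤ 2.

1742

Count level by level. With function symbols s/1, t/3, the terms of depth ≤ k are the 2 constants together with each function applied to depth-≤(k−1) tuples, so N_k = 2 + N_{k-1} + N_{k-1}^3.
N_0 = 2
N_1 = 2 + 2 + 2^3 = 12
N_2 = 2 + 12 + 12^3 = 1742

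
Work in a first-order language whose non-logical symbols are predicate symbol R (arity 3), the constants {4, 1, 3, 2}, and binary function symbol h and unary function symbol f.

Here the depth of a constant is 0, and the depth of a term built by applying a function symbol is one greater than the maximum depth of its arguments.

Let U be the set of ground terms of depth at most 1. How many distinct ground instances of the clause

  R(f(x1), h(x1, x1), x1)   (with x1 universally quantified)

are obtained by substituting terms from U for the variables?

24

Ground terms of depth ≤ 1:
  If N_k denotes the number of depth-≤k ground terms, the 4 constants give N_0 = 4, and each function symbol of arity r contributes N_{k-1}^r new terms at level k: N_k = 4 + N_{k-1}^2 + N_{k-1}.
  N_0 = 4
  N_1 = 4 + 4^2 + 4 = 24
So there are 24 ground terms available for substitution.
The clause has 1 distinct variable (x1), which appears in the body. In the free term algebra distinct substitutions yield syntactically distinct ground instances.
Number of ground instances = 24.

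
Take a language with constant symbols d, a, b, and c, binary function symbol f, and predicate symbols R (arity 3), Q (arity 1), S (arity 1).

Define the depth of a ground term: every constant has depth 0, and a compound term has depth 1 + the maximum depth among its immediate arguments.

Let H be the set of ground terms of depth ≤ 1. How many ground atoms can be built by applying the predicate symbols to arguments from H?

First count ground terms of depth ≤ 1.
If N_k denotes the number of depth-≤k ground terms, the 4 constants give N_0 = 4, and each function symbol of arity r contributes N_{k-1}^r new terms at level k: N_k = 4 + N_{k-1}^2.
N_0 = 4
N_1 = 4 + 4^2 = 20
So |H| = 20.
A ground atom is a predicate applied to a tuple of terms from H, so the count is the sum over predicates of |H|^arity:
  R: 20^3 = 8000;  Q: 20;  S: 20
Total ground atoms: 8000 + 20 + 20 = 8040.

8040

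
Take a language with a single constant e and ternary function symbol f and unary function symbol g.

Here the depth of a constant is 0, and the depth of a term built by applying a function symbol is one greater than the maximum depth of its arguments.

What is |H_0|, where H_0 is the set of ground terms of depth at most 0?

1

Write N_k for the number of ground terms of depth ≤ k. A term of depth ≤ k is either a constant or a function symbol applied to arguments of depth ≤ k−1, so N_k = 1 + N_{k-1}^3 + N_{k-1}.
N_0 = 1
Explicitly: e.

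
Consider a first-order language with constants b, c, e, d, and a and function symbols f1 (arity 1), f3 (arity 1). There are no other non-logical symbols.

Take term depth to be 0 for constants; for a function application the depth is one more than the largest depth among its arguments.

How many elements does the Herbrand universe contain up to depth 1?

If N_k denotes the number of depth-≤k ground terms, the 5 constants give N_0 = 5, and each function symbol of arity r contributes N_{k-1}^r new terms at level k: N_k = 5 + N_{k-1} + N_{k-1}.
N_0 = 5
N_1 = 5 + 5 + 5 = 15

15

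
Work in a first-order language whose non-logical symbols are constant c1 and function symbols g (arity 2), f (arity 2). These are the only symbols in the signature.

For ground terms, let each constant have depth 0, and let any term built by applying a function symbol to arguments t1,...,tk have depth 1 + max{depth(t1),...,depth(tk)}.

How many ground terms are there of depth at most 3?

723

Let N_k count ground terms of depth at most k. Each non-constant term of depth ≤ k is some function symbol applied to depth-≤(k−1) arguments, giving N_k = 1 + N_{k-1}^2 + N_{k-1}^2.
N_0 = 1
N_1 = 1 + 1^2 + 1^2 = 3
N_2 = 1 + 3^2 + 3^2 = 19
N_3 = 1 + 19^2 + 19^2 = 723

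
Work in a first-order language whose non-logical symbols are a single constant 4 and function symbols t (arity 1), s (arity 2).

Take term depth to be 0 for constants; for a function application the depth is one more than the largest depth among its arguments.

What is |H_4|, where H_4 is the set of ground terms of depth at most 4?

Let N_k count ground terms of depth at most k. Each non-constant term of depth ≤ k is some function symbol applied to depth-≤(k−1) arguments, giving N_k = 1 + N_{k-1} + N_{k-1}^2.
N_0 = 1
N_1 = 1 + 1 + 1^2 = 3
N_2 = 1 + 3 + 3^2 = 13
N_3 = 1 + 13 + 13^2 = 183
N_4 = 1 + 183 + 183^2 = 33673

33673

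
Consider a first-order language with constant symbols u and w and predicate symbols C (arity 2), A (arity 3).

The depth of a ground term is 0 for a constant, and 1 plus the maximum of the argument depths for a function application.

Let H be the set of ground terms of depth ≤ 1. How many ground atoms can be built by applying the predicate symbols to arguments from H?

First count ground terms of depth ≤ 1.
With no function symbols every ground term is a constant, so there are exactly 2 ground terms at every depth bound.
N_0 = 2
N_1 = 2
So |H| = 2.
For each predicate symbol, the number of ground atoms is |H| raised to its arity; summing:
  C: 2^2 = 4;  A: 2^3 = 8
Total ground atoms: 4 + 8 = 12.

12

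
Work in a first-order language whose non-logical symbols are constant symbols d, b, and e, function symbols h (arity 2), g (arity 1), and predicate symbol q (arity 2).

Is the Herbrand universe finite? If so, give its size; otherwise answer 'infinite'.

infinite

The signature has at least one function symbol (h, arity 2) and at least one constant (d).
Iterating h gives infinitely many distinct ground terms: d, h(d, d), h(h(d, d), h(d, d)), ...
So the Herbrand universe is infinite.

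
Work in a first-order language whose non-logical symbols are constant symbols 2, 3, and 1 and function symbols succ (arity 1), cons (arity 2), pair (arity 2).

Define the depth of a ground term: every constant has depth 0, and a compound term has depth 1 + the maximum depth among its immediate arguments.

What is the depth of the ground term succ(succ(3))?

depth(succ(3)) = 1 + depth(3) = 1 + 0 = 1
depth(succ(succ(3))) = 1 + depth(succ(3)) = 1 + 1 = 2

2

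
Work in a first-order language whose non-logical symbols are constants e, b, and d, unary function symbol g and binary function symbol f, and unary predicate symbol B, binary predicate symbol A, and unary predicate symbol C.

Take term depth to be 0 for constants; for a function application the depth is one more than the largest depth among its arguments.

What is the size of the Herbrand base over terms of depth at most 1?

255

First count ground terms of depth ≤ 1.
Let N_k = |{terms of depth ≤ k}|. Then N_0 = 3 and N_k = 3 + N_{k-1} + N_{k-1}^2 for k ≥ 1 (one summand per function symbol, arity giving the exponent).
N_0 = 3
N_1 = 3 + 3 + 3^2 = 15
So |H| = 15.
For each predicate symbol, the number of ground atoms is |H| raised to its arity; summing:
  B: 15;  A: 15^2 = 225;  C: 15
Total ground atoms: 15 + 225 + 15 = 255.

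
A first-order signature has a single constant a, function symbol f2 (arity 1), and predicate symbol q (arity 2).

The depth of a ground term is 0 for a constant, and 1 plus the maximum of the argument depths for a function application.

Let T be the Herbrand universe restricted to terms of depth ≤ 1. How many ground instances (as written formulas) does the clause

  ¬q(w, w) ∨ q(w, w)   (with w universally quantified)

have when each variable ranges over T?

2

Ground terms of depth ≤ 1:
  Write N_k for the number of ground terms of depth ≤ k. A term of depth ≤ k is either a constant or a function symbol applied to arguments of depth ≤ k−1, so N_k = 1 + N_{k-1}.
  N_0 = 1
  N_1 = 1 + 1 = 2
  Explicitly: a, f2(a).
So there are 2 ground terms available for substitution.
There is 1 variable to instantiate (w),  occurring in at least one literal, so different choices give different ground instances.
Number of ground instances = 2.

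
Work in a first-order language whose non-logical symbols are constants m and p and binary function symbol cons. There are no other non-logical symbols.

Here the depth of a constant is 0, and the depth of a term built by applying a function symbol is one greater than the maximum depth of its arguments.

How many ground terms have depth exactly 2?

Let N_k = |{terms of depth ≤ k}|. Then N_0 = 2 and N_k = 2 + N_{k-1}^2 for k ≥ 1 (one summand per function symbol, arity giving the exponent).
N_0 = 2
N_1 = 2 + 2^2 = 6
N_2 = 2 + 6^2 = 38
Terms of depth exactly 2: N_2 − N_1 = 38 − 6 = 32.

32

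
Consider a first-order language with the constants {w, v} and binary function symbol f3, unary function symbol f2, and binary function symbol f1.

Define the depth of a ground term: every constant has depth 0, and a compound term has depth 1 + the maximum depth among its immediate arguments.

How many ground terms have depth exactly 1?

10

Let N_k = |{terms of depth ≤ k}|. Then N_0 = 2 and N_k = 2 + N_{k-1}^2 + N_{k-1} + N_{k-1}^2 for k ≥ 1 (one summand per function symbol, arity giving the exponent).
N_0 = 2
N_1 = 2 + 2^2 + 2 + 2^2 = 12
Terms of depth exactly 1: N_1 − N_0 = 12 − 2 = 10.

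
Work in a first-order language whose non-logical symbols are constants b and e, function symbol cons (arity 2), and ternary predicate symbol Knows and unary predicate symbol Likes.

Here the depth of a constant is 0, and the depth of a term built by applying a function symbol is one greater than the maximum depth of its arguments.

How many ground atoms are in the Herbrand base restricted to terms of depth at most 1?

222

First count ground terms of depth ≤ 1.
If N_k denotes the number of depth-≤k ground terms, the 2 constants give N_0 = 2, and each function symbol of arity r contributes N_{k-1}^r new terms at level k: N_k = 2 + N_{k-1}^2.
N_0 = 2
N_1 = 2 + 2^2 = 6
So |H| = 6.
For each predicate symbol, the number of ground atoms is |H| raised to its arity; summing:
  Knows: 6^3 = 216;  Likes: 6
Total ground atoms: 216 + 6 = 222.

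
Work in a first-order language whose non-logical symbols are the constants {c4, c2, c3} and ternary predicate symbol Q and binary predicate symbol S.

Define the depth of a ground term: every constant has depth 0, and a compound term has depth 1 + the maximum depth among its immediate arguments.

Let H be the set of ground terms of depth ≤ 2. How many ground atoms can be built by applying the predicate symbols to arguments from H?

First count ground terms of depth ≤ 2.
With no function symbols every ground term is a constant, so there are exactly 3 ground terms at every depth bound.
N_0 = 3
N_1 = 3
N_2 = 3
Explicitly: c4, c2, c3.
So |H| = 3.
A ground atom is a predicate applied to a tuple of terms from H, so the count is the sum over predicates of |H|^arity:
  Q: 3^3 = 27;  S: 3^2 = 9
Total ground atoms: 27 + 9 = 36.

36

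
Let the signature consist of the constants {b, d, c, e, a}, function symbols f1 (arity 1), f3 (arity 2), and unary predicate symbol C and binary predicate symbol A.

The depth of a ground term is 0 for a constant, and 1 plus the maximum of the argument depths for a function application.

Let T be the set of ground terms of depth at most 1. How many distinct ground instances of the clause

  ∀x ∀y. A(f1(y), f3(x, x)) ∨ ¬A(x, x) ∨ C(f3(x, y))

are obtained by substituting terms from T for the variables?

1225

Ground terms of depth ≤ 1:
  Count level by level. With function symbols f1/1, f3/2, the terms of depth ≤ k are the 5 constants together with each function applied to depth-≤(k−1) tuples, so N_k = 5 + N_{k-1} + N_{k-1}^2.
  N_0 = 5
  N_1 = 5 + 5 + 5^2 = 35
So there are 35 ground terms available for substitution.
The clause has 2 distinct variables (x, y), each appearing in the body. In the free term algebra distinct substitutions yield syntactically distinct ground instances.
Number of ground instances = 35^2 = 1225.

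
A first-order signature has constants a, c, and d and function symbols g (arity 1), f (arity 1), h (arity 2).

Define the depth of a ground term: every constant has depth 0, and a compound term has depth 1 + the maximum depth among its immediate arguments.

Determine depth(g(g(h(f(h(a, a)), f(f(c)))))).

depth(h(a, a)) = 1 + max(0, 0) = 1
depth(f(h(a, a))) = 1 + depth(h(a, a)) = 1 + 1 = 2
depth(f(c)) = 1 + depth(c) = 1 + 0 = 1
depth(f(f(c))) = 1 + depth(f(c)) = 1 + 1 = 2
depth(h(f(h(a, a)), f(f(c)))) = 1 + max(2, 2) = 3
depth(g(h(f(h(a, a)), f(f(c))))) = 1 + depth(h(f(h(a, a)), f(f(c)))) = 1 + 3 = 4
depth(g(g(h(f(h(a, a)), f(f(c)))))) = 1 + depth(g(h(f(h(a, a)), f(f(c))))) = 1 + 4 = 5

5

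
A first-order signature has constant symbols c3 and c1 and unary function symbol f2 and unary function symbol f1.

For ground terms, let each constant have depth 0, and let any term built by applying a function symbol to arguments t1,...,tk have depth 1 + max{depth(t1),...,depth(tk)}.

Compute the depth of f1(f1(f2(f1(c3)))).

depth(f1(c3)) = 1 + depth(c3) = 1 + 0 = 1
depth(f2(f1(c3))) = 1 + depth(f1(c3)) = 1 + 1 = 2
depth(f1(f2(f1(c3)))) = 1 + depth(f2(f1(c3))) = 1 + 2 = 3
depth(f1(f1(f2(f1(c3))))) = 1 + depth(f1(f2(f1(c3)))) = 1 + 3 = 4

4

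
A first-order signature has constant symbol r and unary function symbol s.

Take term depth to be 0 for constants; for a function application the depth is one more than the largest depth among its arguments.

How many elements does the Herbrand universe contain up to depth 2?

3

Count level by level. With function symbols s/1, the terms of depth ≤ k are the 1 constant together with each function applied to depth-≤(k−1) tuples, so N_k = 1 + N_{k-1}.
N_0 = 1
N_1 = 1 + 1 = 2
N_2 = 1 + 2 = 3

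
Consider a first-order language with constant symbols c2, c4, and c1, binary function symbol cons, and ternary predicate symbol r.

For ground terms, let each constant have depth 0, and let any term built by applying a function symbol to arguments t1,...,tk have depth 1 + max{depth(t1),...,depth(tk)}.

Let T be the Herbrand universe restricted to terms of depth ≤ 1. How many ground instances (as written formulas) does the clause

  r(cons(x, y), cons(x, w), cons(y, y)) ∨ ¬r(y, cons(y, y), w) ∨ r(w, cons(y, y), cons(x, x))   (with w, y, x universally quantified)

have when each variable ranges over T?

1728

Ground terms of depth ≤ 1:
  If N_k denotes the number of depth-≤k ground terms, the 3 constants give N_0 = 3, and each function symbol of arity r contributes N_{k-1}^r new terms at level k: N_k = 3 + N_{k-1}^2.
  N_0 = 3
  N_1 = 3 + 3^2 = 12
  Explicitly: c2, c4, c1, cons(c2, c2), cons(c2, c4), cons(c2, c1), cons(c4, c2), cons(c4, c4), cons(c4, c1), cons(c1, c2), cons(c1, c4), cons(c1, c1).
So there are 12 ground terms available for substitution.
There are 3 variables to instantiate (w, y, x), each occurring in at least one literal, so different choices give different ground instances.
Number of ground instances = 12^3 = 1728.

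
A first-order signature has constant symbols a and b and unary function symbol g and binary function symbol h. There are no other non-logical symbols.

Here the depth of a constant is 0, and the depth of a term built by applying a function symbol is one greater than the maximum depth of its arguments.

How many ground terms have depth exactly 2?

Let N_k = |{terms of depth ≤ k}|. Then N_0 = 2 and N_k = 2 + N_{k-1} + N_{k-1}^2 for k ≥ 1 (one summand per function symbol, arity giving the exponent).
N_0 = 2
N_1 = 2 + 2 + 2^2 = 8
N_2 = 2 + 8 + 8^2 = 74
Terms of depth exactly 2: N_2 − N_1 = 74 − 8 = 66.

66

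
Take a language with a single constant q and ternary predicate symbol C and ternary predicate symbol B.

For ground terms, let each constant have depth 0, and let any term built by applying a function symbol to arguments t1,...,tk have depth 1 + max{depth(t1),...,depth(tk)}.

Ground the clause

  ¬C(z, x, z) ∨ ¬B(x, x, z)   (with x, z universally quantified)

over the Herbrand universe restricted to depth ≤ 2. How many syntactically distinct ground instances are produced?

1

Ground terms of depth ≤ 2:
  With no function symbols every ground term is a constant, so there is exactly 1 ground term at every depth bound.
  N_0 = 1
  N_1 = 1
  N_2 = 1
  Explicitly: q.
So there is exactly 1 ground term available for substitution.
The body mentions every one of the 2 quantified variables; since ground terms form a free algebra, no two substitutions collapse to the same formula.
Number of ground instances = 1^2 = 1.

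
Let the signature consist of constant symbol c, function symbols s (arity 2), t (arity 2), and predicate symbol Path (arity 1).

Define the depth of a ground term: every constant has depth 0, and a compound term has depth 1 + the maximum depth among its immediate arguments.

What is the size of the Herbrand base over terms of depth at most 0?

1

First count ground terms of depth ≤ 0.
If N_k denotes the number of depth-≤k ground terms, the 1 constant gives N_0 = 1, and each function symbol of arity r contributes N_{k-1}^r new terms at level k: N_k = 1 + N_{k-1}^2 + N_{k-1}^2.
N_0 = 1
Explicitly: c.
So |H| = 1.
For each predicate symbol, the number of ground atoms is |H| raised to its arity; summing:
  Path: 1
Total ground atoms: 1.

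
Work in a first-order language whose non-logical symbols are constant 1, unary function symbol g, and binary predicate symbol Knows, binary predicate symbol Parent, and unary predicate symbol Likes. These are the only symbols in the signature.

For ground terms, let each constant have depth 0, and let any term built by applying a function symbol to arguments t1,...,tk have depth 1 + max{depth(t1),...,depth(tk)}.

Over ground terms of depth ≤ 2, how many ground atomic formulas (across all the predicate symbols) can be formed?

21

First count ground terms of depth ≤ 2.
Count level by level. With function symbols g/1, the terms of depth ≤ k are the 1 constant together with each function applied to depth-≤(k−1) tuples, so N_k = 1 + N_{k-1}.
N_0 = 1
N_1 = 1 + 1 = 2
N_2 = 1 + 2 = 3
So |H| = 3.
Each predicate of arity r yields |H|^r ground atoms (one per choice of an r-tuple from H):
  Knows: 3^2 = 9;  Parent: 3^2 = 9;  Likes: 3
Total ground atoms: 9 + 9 + 3 = 21.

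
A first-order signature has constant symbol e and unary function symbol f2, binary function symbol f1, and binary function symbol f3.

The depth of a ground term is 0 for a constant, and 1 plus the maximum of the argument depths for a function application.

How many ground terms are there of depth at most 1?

4

Write N_k for the number of ground terms of depth ≤ k. A term of depth ≤ k is either a constant or a function symbol applied to arguments of depth ≤ k−1, so N_k = 1 + N_{k-1} + N_{k-1}^2 + N_{k-1}^2.
N_0 = 1
N_1 = 1 + 1 + 1^2 + 1^2 = 4
Explicitly: e, f2(e), f1(e, e), f3(e, e).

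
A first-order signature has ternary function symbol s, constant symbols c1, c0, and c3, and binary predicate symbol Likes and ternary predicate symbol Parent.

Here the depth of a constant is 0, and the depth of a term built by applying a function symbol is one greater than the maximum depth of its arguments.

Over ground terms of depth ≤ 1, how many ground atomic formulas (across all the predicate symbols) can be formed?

First count ground terms of depth ≤ 1.
Let N_k count ground terms of depth at most k. Each non-constant term of depth ≤ k is some function symbol applied to depth-≤(k−1) arguments, giving N_k = 3 + N_{k-1}^3.
N_0 = 3
N_1 = 3 + 3^3 = 30
So |H| = 30.
A ground atom is a predicate applied to a tuple of terms from H, so the count is the sum over predicates of |H|^arity:
  Likes: 30^2 = 900;  Parent: 30^3 = 27000
Total ground atoms: 900 + 27000 = 27900.

27900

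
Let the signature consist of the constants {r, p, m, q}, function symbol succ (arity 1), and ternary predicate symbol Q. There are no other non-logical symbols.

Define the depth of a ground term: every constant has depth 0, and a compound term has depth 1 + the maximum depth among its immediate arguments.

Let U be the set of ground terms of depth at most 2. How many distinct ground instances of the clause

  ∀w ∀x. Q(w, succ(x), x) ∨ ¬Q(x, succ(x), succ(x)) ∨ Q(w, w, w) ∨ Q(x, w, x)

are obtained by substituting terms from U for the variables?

Ground terms of depth ≤ 2:
  Let N_k = |{terms of depth ≤ k}|. Then N_0 = 4 and N_k = 4 + N_{k-1} for k ≥ 1 (one summand per function symbol, arity giving the exponent).
  N_0 = 4
  N_1 = 4 + 4 = 8
  N_2 = 4 + 8 = 12
  Explicitly: r, p, m, q, succ(r), succ(p), succ(m), succ(q), succ(succ(r)), succ(succ(p)), succ(succ(m)), succ(succ(q)).
So there are 12 ground terms available for substitution.
Each of w, x ranges independently over the available ground terms, and distinct assignments produce distinct instances.
Number of ground instances = 12^2 = 144.

144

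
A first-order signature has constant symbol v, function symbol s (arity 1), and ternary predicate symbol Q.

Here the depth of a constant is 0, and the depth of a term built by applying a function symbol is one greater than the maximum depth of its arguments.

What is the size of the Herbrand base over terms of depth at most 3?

64

First count ground terms of depth ≤ 3.
Count level by level. With function symbols s/1, the terms of depth ≤ k are the 1 constant together with each function applied to depth-≤(k−1) tuples, so N_k = 1 + N_{k-1}.
N_0 = 1
N_1 = 1 + 1 = 2
N_2 = 1 + 2 = 3
N_3 = 1 + 3 = 4
Explicitly: v, s(v), s(s(v)), s(s(s(v))).
So |H| = 4.
Ground atoms are formed by filling each argument slot of a predicate with a term from H, so an r-ary predicate gives |H|^r atoms:
  Q: 4^3 = 64
Total ground atoms: 64.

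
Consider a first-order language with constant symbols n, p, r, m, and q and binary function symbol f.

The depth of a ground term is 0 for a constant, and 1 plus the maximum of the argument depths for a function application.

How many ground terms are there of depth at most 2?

905

Count level by level. With function symbols f/2, the terms of depth ≤ k are the 5 constants together with each function applied to depth-≤(k−1) tuples, so N_k = 5 + N_{k-1}^2.
N_0 = 5
N_1 = 5 + 5^2 = 30
N_2 = 5 + 30^2 = 905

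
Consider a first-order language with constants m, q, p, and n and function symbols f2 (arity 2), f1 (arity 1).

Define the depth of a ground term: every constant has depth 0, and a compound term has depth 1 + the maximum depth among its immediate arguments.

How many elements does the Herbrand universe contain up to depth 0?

4

If N_k denotes the number of depth-≤k ground terms, the 4 constants give N_0 = 4, and each function symbol of arity r contributes N_{k-1}^r new terms at level k: N_k = 4 + N_{k-1}^2 + N_{k-1}.
N_0 = 4
Explicitly: m, q, p, n.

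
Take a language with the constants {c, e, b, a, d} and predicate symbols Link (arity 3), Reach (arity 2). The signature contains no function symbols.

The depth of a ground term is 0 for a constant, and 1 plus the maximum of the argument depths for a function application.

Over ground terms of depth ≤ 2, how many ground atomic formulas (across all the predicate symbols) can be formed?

150

First count ground terms of depth ≤ 2.
With no function symbols every ground term is a constant, so there are exactly 5 ground terms at every depth bound.
N_0 = 5
N_1 = 5
N_2 = 5
So |H| = 5.
A ground atom is a predicate applied to a tuple of terms from H, so the count is the sum over predicates of |H|^arity:
  Link: 5^3 = 125;  Reach: 5^2 = 25
Total ground atoms: 125 + 25 = 150.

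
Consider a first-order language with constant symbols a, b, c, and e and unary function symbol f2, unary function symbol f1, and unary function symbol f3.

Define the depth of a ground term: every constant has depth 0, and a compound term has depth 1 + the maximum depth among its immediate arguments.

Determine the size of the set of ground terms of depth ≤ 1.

Write N_k for the number of ground terms of depth ≤ k. A term of depth ≤ k is either a constant or a function symbol applied to arguments of depth ≤ k−1, so N_k = 4 + N_{k-1} + N_{k-1} + N_{k-1}.
N_0 = 4
N_1 = 4 + 4 + 4 + 4 = 16

16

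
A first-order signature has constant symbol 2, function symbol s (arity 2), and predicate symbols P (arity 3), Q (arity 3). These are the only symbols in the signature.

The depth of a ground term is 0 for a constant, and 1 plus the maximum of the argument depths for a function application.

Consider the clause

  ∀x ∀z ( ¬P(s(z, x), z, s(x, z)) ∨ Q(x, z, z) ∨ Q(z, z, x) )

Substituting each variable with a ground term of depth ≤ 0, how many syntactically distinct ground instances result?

Ground terms of depth ≤ 0:
  If N_k denotes the number of depth-≤k ground terms, the 1 constant gives N_0 = 1, and each function symbol of arity r contributes N_{k-1}^r new terms at level k: N_k = 1 + N_{k-1}^2.
  N_0 = 1
So there is exactly 1 ground term available for substitution.
There are 2 variables to instantiate (x, z), each occurring in at least one literal, so different choices give different ground instances.
Number of ground instances = 1^2 = 1.

1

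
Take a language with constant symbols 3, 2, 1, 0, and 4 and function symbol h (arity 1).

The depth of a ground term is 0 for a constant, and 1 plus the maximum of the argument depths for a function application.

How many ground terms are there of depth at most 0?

Let N_k = |{terms of depth ≤ k}|. Then N_0 = 5 and N_k = 5 + N_{k-1} for k ≥ 1 (one summand per function symbol, arity giving the exponent).
N_0 = 5

5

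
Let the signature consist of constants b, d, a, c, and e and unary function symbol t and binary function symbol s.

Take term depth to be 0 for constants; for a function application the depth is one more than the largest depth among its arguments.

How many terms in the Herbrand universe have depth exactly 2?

1230

Let N_k = |{terms of depth ≤ k}|. Then N_0 = 5 and N_k = 5 + N_{k-1} + N_{k-1}^2 for k ≥ 1 (one summand per function symbol, arity giving the exponent).
N_0 = 5
N_1 = 5 + 5 + 5^2 = 35
N_2 = 5 + 35 + 35^2 = 1265
Terms of depth exactly 2: N_2 − N_1 = 1265 − 35 = 1230.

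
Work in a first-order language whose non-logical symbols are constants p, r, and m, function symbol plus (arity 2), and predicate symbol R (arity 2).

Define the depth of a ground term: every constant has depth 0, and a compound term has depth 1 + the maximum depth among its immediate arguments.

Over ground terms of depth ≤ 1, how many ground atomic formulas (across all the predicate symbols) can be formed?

144

First count ground terms of depth ≤ 1.
Count level by level. With function symbols plus/2, the terms of depth ≤ k are the 3 constants together with each function applied to depth-≤(k−1) tuples, so N_k = 3 + N_{k-1}^2.
N_0 = 3
N_1 = 3 + 3^2 = 12
So |H| = 12.
Ground atoms are formed by filling each argument slot of a predicate with a term from H, so an r-ary predicate gives |H|^r atoms:
  R: 12^2 = 144
Total ground atoms: 144.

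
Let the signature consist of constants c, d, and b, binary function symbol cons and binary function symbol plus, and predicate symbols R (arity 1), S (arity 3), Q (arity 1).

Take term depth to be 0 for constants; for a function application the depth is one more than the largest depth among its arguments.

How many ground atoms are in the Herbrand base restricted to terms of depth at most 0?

33

First count ground terms of depth ≤ 0.
Let N_k count ground terms of depth at most k. Each non-constant term of depth ≤ k is some function symbol applied to depth-≤(k−1) arguments, giving N_k = 3 + N_{k-1}^2 + N_{k-1}^2.
N_0 = 3
Explicitly: c, d, b.
So |H| = 3.
Each predicate of arity r yields |H|^r ground atoms (one per choice of an r-tuple from H):
  R: 3;  S: 3^3 = 27;  Q: 3
Total ground atoms: 3 + 27 + 3 = 33.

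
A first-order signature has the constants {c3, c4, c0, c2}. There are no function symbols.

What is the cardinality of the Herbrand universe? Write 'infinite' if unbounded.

There are no function symbols, so every ground term is one of the 4 constants.
The Herbrand universe is {c3, c4, c0, c2}, which is finite with 4 elements.

4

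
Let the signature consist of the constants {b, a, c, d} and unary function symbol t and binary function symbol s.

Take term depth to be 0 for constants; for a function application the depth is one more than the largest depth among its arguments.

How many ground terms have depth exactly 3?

364820

If N_k denotes the number of depth-≤k ground terms, the 4 constants give N_0 = 4, and each function symbol of arity r contributes N_{k-1}^r new terms at level k: N_k = 4 + N_{k-1} + N_{k-1}^2.
N_0 = 4
N_1 = 4 + 4 + 4^2 = 24
N_2 = 4 + 24 + 24^2 = 604
N_3 = 4 + 604 + 604^2 = 365424
Terms of depth exactly 3: N_3 − N_2 = 365424 − 604 = 364820.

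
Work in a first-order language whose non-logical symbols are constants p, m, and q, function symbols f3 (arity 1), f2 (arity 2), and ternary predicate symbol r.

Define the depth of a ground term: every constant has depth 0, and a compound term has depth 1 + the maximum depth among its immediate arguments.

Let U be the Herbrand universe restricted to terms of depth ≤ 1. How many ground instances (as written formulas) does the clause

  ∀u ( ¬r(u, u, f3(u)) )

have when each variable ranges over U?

15

Ground terms of depth ≤ 1:
  Write N_k for the number of ground terms of depth ≤ k. A term of depth ≤ k is either a constant or a function symbol applied to arguments of depth ≤ k−1, so N_k = 3 + N_{k-1} + N_{k-1}^2.
  N_0 = 3
  N_1 = 3 + 3 + 3^2 = 15
So there are 15 ground terms available for substitution.
The variable u ranges independently over the available ground terms, and distinct assignments produce distinct instances.
Number of ground instances = 15.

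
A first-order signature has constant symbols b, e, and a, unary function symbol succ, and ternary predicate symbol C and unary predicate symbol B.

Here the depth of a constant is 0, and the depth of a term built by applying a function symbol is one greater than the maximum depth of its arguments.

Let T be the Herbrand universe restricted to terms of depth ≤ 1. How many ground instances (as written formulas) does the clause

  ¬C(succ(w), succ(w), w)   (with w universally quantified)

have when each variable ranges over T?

6

Ground terms of depth ≤ 1:
  Count level by level. With function symbols succ/1, the terms of depth ≤ k are the 3 constants together with each function applied to depth-≤(k−1) tuples, so N_k = 3 + N_{k-1}.
  N_0 = 3
  N_1 = 3 + 3 = 6
  Explicitly: b, e, a, succ(b), succ(e), succ(a).
So there are 6 ground terms available for substitution.
The clause has 1 distinct variable (w), which appears in the body. In the free term algebra distinct substitutions yield syntactically distinct ground instances.
Number of ground instances = 6.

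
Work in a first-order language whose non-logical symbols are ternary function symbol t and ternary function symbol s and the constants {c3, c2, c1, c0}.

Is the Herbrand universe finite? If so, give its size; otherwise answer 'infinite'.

infinite

The signature has at least one function symbol (t, arity 3) and at least one constant (c3).
Iterating t gives infinitely many distinct ground terms: c3, t(c3, c3, c3), t(t(c3, c3, c3), t(c3, c3, c3), t(c3, c3, c3)), ...
So the Herbrand universe is infinite.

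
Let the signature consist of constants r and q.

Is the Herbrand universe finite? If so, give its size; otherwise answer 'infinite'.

There are no function symbols, so every ground term is one of the 2 constants.
The Herbrand universe is {r, q}, which is finite with 2 elements.

2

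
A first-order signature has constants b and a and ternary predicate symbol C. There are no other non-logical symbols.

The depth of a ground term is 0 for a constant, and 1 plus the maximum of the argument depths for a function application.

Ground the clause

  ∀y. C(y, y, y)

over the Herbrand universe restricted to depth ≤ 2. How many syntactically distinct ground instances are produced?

Ground terms of depth ≤ 2:
  With no function symbols every ground term is a constant, so there are exactly 2 ground terms at every depth bound.
  N_0 = 2
  N_1 = 2
  N_2 = 2
  Explicitly: b, a.
So there are 2 ground terms available for substitution.
The variable y ranges independently over the available ground terms, and distinct assignments produce distinct instances.
Number of ground instances = 2.

2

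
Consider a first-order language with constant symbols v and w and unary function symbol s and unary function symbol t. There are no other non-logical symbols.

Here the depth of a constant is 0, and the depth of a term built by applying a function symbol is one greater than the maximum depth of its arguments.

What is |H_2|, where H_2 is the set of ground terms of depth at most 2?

14

Write N_k for the number of ground terms of depth ≤ k. A term of depth ≤ k is either a constant or a function symbol applied to arguments of depth ≤ k−1, so N_k = 2 + N_{k-1} + N_{k-1}.
N_0 = 2
N_1 = 2 + 2 + 2 = 6
N_2 = 2 + 6 + 6 = 14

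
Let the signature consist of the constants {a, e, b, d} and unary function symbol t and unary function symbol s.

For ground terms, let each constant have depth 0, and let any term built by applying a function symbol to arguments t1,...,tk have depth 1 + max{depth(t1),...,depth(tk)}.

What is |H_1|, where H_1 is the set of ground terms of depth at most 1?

12

Let N_k count ground terms of depth at most k. Each non-constant term of depth ≤ k is some function symbol applied to depth-≤(k−1) arguments, giving N_k = 4 + N_{k-1} + N_{k-1}.
N_0 = 4
N_1 = 4 + 4 + 4 = 12
Explicitly: a, e, b, d, t(a), t(e), t(b), t(d), s(a), s(e), s(b), s(d).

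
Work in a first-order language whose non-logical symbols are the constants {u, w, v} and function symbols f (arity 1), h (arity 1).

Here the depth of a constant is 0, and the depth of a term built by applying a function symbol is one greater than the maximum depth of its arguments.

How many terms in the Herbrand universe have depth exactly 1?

6

Let N_k = |{terms of depth ≤ k}|. Then N_0 = 3 and N_k = 3 + N_{k-1} + N_{k-1} for k ≥ 1 (one summand per function symbol, arity giving the exponent).
N_0 = 3
N_1 = 3 + 3 + 3 = 9
Terms of depth exactly 1: N_1 − N_0 = 9 − 3 = 6.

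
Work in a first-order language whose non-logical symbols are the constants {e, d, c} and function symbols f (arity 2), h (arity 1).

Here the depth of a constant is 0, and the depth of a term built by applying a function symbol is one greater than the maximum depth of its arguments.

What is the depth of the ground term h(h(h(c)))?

3

depth(h(c)) = 1 + depth(c) = 1 + 0 = 1
depth(h(h(c))) = 1 + depth(h(c)) = 1 + 1 = 2
depth(h(h(h(c)))) = 1 + depth(h(h(c))) = 1 + 2 = 3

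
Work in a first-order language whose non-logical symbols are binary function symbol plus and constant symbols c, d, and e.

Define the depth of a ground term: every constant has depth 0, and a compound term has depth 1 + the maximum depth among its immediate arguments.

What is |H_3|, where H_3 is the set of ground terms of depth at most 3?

Write N_k for the number of ground terms of depth ≤ k. A term of depth ≤ k is either a constant or a function symbol applied to arguments of depth ≤ k−1, so N_k = 3 + N_{k-1}^2.
N_0 = 3
N_1 = 3 + 3^2 = 12
N_2 = 3 + 12^2 = 147
N_3 = 3 + 147^2 = 21612

21612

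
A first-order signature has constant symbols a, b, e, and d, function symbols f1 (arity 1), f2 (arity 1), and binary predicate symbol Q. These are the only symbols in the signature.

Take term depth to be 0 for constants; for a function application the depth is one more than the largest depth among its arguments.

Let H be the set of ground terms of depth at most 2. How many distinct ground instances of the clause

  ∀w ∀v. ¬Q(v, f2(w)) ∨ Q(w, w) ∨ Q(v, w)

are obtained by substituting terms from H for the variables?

784

Ground terms of depth ≤ 2:
  Count level by level. With function symbols f1/1, f2/1, the terms of depth ≤ k are the 4 constants together with each function applied to depth-≤(k−1) tuples, so N_k = 4 + N_{k-1} + N_{k-1}.
  N_0 = 4
  N_1 = 4 + 4 + 4 = 12
  N_2 = 4 + 12 + 12 = 28
So there are 28 ground terms available for substitution.
The body mentions every one of the 2 quantified variables; since ground terms form a free algebra, no two substitutions collapse to the same formula.
Number of ground instances = 28^2 = 784.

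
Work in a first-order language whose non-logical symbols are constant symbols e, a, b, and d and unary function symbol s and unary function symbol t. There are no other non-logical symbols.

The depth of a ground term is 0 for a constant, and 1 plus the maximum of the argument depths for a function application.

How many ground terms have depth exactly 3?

Let N_k count ground terms of depth at most k. Each non-constant term of depth ≤ k is some function symbol applied to depth-≤(k−1) arguments, giving N_k = 4 + N_{k-1} + N_{k-1}.
N_0 = 4
N_1 = 4 + 4 + 4 = 12
N_2 = 4 + 12 + 12 = 28
N_3 = 4 + 28 + 28 = 60
Terms of depth exactly 3: N_3 − N_2 = 60 − 28 = 32.

32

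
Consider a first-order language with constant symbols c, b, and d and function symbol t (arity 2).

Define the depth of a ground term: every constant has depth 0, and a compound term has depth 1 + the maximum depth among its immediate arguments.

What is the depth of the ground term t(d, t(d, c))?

2

depth(t(d, c)) = 1 + max(0, 0) = 1
depth(t(d, t(d, c))) = 1 + max(0, 1) = 2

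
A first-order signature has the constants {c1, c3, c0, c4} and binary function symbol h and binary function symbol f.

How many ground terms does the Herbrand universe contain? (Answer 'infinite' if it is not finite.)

infinite

The signature has at least one function symbol (h, arity 2) and at least one constant (c1).
Iterating h gives infinitely many distinct ground terms: c1, h(c1, c1), h(h(c1, c1), h(c1, c1)), ...
So the Herbrand universe is infinite.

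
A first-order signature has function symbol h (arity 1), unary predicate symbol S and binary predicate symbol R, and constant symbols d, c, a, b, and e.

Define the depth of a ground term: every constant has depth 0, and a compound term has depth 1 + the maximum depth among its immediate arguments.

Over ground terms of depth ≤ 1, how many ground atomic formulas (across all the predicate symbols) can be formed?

First count ground terms of depth ≤ 1.
Count level by level. With function symbols h/1, the terms of depth ≤ k are the 5 constants together with each function applied to depth-≤(k−1) tuples, so N_k = 5 + N_{k-1}.
N_0 = 5
N_1 = 5 + 5 = 10
Explicitly: d, c, a, b, e, h(d), h(c), h(a), h(b), h(e).
So |H| = 10.
A ground atom is a predicate applied to a tuple of terms from H, so the count is the sum over predicates of |H|^arity:
  S: 10;  R: 10^2 = 100
Total ground atoms: 10 + 100 = 110.

110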